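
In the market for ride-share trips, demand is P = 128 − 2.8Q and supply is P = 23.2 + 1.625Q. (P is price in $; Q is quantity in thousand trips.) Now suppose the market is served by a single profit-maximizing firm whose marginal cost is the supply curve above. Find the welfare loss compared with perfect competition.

Competitive equilibrium: 128 − 2.8Q = 23.2 + 1.625Q → Q* = 23.6836, P* = 61.6859.
Marginal revenue: MR = 128 − 5.6Q. Set MR = MC: 128 − 5.6Q = 23.2 + 1.625Q → Q_m = 14.5052.
Price P_m = 128 − 2.8·14.5052 = 87.3854; MC(Q_m) = 23.2 + 1.625·14.5052 = 46.771.
Competitive Q* = 23.6836, so ΔQ = 9.1784; wedge = 87.3854 − 46.771 = 40.6144.
DWL = ½ × 9.1784 × 40.6144 = $186.39 thousand.

$186.39 thousand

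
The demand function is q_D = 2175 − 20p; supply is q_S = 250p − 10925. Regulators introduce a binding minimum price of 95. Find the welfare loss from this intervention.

In inverse form: demand p = 108.75 − 0.05q, supply p = 43.7 + 0.004q.
Competitive equilibrium: 108.75 − 0.05q = 43.7 + 0.004q → q* = 1204.6296, p* = 48.5185.
At the floor p = 95, quantity demanded = (108.75 − 95)/0.05 = 275.
Sellers' marginal cost at q' = 275: 43.7 + 0.004·275 = 44.8.
Δq = 1204.6296 − 275 = 929.6296; wedge = 95 − 44.8 = 50.2.
Deadweight loss = ½ × 929.6296 × 50.2 = 23333.70.

23333.70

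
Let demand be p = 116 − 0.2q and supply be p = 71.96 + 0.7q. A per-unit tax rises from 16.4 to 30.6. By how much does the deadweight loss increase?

370.78

Competitive equilibrium: 116 − 0.2q = 71.96 + 0.7q → q* = 48.9333, p* = 106.2133.
For a per-unit tax t: Δq = t/0.9, so DWL = ½·t·(t/0.9) = t²/1.8.
At t = 16.4: DWL = 149.422. At t = 30.6: DWL = 520.2.
Increase = 520.2 − 149.422 = 370.78.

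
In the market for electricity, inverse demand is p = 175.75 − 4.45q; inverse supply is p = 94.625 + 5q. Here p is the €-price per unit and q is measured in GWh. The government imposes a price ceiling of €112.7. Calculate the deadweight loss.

€116.70

Competitive equilibrium: 175.75 − 4.45q = 94.625 + 5q → q* = 8.5847, p* = 137.5483.
At the ceiling p = 112.7, quantity supplied = (112.7 − 94.625)/5 = 3.615.
Willingness to pay at q' = 3.615: 175.75 − 4.45·3.615 = 159.6633.
Δq = 8.5847 − 3.615 = 4.9697; wedge = 159.6633 − 112.7 = 46.9633.
Welfare loss = ½ × 4.9697 × 46.9633 = €116.70.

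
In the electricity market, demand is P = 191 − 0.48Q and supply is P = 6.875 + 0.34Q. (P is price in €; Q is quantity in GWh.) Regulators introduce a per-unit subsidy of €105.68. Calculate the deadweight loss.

Competitive equilibrium: 191 − 0.48Q = 6.875 + 0.34Q → Q* = 224.54268, P* = 83.21951.
The subsidy lowers effective supply by 105.68: P = 0.34Q − 98.805.
New quantity: 191 − 0.48Q = 0.34Q − 98.805 → Q' = 353.42073.
Overproduction ΔQ = 353.42073 − 224.54268 = 128.87805; wedge = subsidy = 105.68.
Deadweight loss = ½ × 128.87805 × 105.68 = €6809.92.

€6809.92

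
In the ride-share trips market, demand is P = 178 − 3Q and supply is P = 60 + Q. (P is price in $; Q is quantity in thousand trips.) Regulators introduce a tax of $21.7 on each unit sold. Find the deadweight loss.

Competitive equilibrium: 178 − 3Q = 60 + Q → Q* = 29.5, P* = 89.5.
With the tax, the buyer price exceeds the seller price by 21.7: (178 − 3Q) − (60 + Q) = 21.7 → Q' = 24.075.
ΔQ = 29.5 − 24.075 = 5.425; the wedge equals the tax, 21.7.
Deadweight loss = ½ × 5.425 × 21.7 = $58.86 thousand.

$58.86 thousand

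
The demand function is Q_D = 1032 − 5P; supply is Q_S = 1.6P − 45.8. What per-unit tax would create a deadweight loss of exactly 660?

33

In inverse form: demand P = 206.4 − 0.2Q, supply P = 28.625 + 0.625Q.
Competitive equilibrium: 206.4 − 0.2Q = 28.625 + 0.625Q → Q* = 215.4848, P* = 163.303.
A tax t gives ΔQ = t/0.825 and wedge t, so DWL = t²/1.65.
t²/1.65 = 660 → t² = 1089 → t = 33.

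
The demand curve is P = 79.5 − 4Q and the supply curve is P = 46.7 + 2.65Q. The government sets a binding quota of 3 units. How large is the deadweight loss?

Competitive equilibrium: 79.5 − 4Q = 46.7 + 2.65Q → Q* = 4.9323, P* = 59.7707.
At Q = 3: demand price = 79.5 − 4·3 = 67.5; supply price = 46.7 + 2.65·3 = 54.65.
ΔQ = 4.9323 − 3 = 1.9323; wedge = 67.5 − 54.65 = 12.85.
The triangle = ½ × 1.9323 × 12.85 = 12.42.

12.42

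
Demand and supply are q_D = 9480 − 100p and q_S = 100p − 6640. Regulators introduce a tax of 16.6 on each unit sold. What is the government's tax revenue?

9794

In inverse form: demand p = 94.8 − 0.01q, supply p = 66.4 + 0.01q.
Competitive equilibrium: 94.8 − 0.01q = 66.4 + 0.01q → q* = 1420, p* = 80.6.
With the tax, the buyer price exceeds the seller price by 16.6: (94.8 − 0.01q) − (66.4 + 0.01q) = 16.6 → q' = 590.
Tax revenue = 16.6 × 590 = 9794.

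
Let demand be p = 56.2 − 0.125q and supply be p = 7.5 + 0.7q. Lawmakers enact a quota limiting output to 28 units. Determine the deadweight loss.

397.19

Competitive equilibrium: 56.2 − 0.125q = 7.5 + 0.7q → q* = 59.0303, p* = 48.8212.
At q = 28: demand price = 56.2 − 0.125·28 = 52.7; supply price = 7.5 + 0.7·28 = 27.1.
Δq = 59.0303 − 28 = 31.0303; wedge = 52.7 − 27.1 = 25.6.
Deadweight loss = ½ × 31.0303 × 25.6 = 397.19.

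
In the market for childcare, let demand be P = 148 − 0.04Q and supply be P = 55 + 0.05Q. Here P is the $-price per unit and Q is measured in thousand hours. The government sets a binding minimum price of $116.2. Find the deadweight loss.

Competitive equilibrium: 148 − 0.04Q = 55 + 0.05Q → Q* = 1033.3333, P* = 106.6667.
At the floor P = 116.2, quantity demanded = (148 − 116.2)/0.04 = 795.
Sellers' marginal cost at Q' = 795: 55 + 0.05·795 = 94.75.
ΔQ = 1033.3333 − 795 = 238.3333; wedge = 116.2 − 94.75 = 21.45.
The triangle = ½ × 238.3333 × 21.45 = $2556.125 thousand.

$2556.125 thousand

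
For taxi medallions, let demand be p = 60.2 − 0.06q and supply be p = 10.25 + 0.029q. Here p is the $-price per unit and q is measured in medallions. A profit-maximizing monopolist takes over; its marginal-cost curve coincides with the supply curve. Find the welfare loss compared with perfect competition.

Competitive equilibrium: 60.2 − 0.06q = 10.25 + 0.029q → q* = 561.236, p* = 26.5258.
Marginal revenue: MR = 60.2 − 0.12q. Set MR = MC: 60.2 − 0.12q = 10.25 + 0.029q → q_m = 335.2349.
Price p_m = 60.2 − 0.06·335.2349 = 40.0859; MC(q_m) = 10.25 + 0.029·335.2349 = 19.9718.
Competitive q* = 561.236, so Δq = 226.0011; wedge = 40.0859 − 19.9718 = 20.1141.
Welfare loss = ½ × 226.0011 × 20.1141 = $2272.90.

$2272.90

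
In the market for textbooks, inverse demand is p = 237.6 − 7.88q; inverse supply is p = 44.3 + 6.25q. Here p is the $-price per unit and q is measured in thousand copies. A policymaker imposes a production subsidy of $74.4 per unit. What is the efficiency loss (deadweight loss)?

Competitive equilibrium: 237.6 − 7.88q = 44.3 + 6.25q → q* = 13.6801, p* = 129.8007.
The subsidy lowers effective supply by 74.4: p = 6.25q − 30.1.
New quantity: 237.6 − 7.88q = 6.25q − 30.1 → q' = 18.9455.
Overproduction Δq = 18.9455 − 13.6801 = 5.2654; wedge = subsidy = 74.4.
DWL = ½ × 5.2654 × 74.4 = $195.87 thousand.

$195.87 thousand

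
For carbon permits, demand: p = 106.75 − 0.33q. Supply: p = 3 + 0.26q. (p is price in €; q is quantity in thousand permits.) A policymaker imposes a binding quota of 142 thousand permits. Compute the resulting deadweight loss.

Competitive equilibrium: 106.75 − 0.33q = 3 + 0.26q → q* = 175.8475, p* = 48.7203.
At q = 142: demand price = 106.75 − 0.33·142 = 59.89; supply price = 3 + 0.26·142 = 39.92.
Δq = 175.8475 − 142 = 33.8475; wedge = 59.89 − 39.92 = 19.97.
Deadweight loss = ½ × 33.8475 × 19.97 = €337.97 thousand.

€337.97 thousand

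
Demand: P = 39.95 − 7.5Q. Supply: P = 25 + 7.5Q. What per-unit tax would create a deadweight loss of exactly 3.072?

Competitive equilibrium: 39.95 − 7.5Q = 25 + 7.5Q → Q* = 0.9967, P* = 32.475.
A tax t gives ΔQ = t/15 and wedge t, so DWL = t²/30.
t²/30 = 3.072 → t² = 92.16 → t = 9.6.

9.6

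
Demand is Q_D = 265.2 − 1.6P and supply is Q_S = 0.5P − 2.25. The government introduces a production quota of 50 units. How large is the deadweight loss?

In inverse form: demand P = 165.75 − 0.625Q, supply P = 4.5 + 2Q.
Competitive equilibrium: 165.75 − 0.625Q = 4.5 + 2Q → Q* = 61.4286, P* = 127.3571.
At Q = 50: demand price = 165.75 − 0.625·50 = 134.5; supply price = 4.5 + 2·50 = 104.5.
ΔQ = 61.4286 − 50 = 11.4286; wedge = 134.5 − 104.5 = 30.
DWL = ½ × 11.4286 × 30 = 171.43.

171.43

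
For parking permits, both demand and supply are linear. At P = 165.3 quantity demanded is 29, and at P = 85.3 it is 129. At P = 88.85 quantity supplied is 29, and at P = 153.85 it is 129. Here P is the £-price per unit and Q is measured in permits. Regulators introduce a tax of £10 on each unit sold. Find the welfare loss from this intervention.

Demand slope = (85.3 − 165.3)/(129 − 29) = −0.8, so P = 188.5 − 0.8Q.
Supply slope = (153.85 − 88.85)/(129 − 29) = 0.65, so P = 70 + 0.65Q.
Competitive equilibrium: 188.5 − 0.8Q = 70 + 0.65Q → Q* = 81.7241, P* = 123.1207.
With the tax, the buyer price exceeds the seller price by 10: (188.5 − 0.8Q) − (70 + 0.65Q) = 10 → Q' = 74.8276.
ΔQ = 81.7241 − 74.8276 = 6.8965; the wedge equals the tax, 10.
DWL = ½ × 6.8965 × 10 = £34.48.

£34.48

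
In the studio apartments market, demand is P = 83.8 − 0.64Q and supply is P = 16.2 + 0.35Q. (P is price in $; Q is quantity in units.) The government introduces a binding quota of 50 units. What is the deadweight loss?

Competitive equilibrium: 83.8 − 0.64Q = 16.2 + 0.35Q → Q* = 68.2828, P* = 40.099.
At Q = 50: demand price = 83.8 − 0.64·50 = 51.8; supply price = 16.2 + 0.35·50 = 33.7.
ΔQ = 68.2828 − 50 = 18.2828; wedge = 51.8 − 33.7 = 18.1.
DWL = ½ × 18.2828 × 18.1 = $165.46.

$165.46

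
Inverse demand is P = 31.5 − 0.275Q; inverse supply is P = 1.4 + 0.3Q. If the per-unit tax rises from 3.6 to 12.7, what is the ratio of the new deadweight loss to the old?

Competitive equilibrium: 31.5 − 0.275Q = 1.4 + 0.3Q → Q* = 52.3478, P* = 17.1043.
For a per-unit tax t: ΔQ = t/0.575, so DWL = ½·t·(t/0.575) = t²/1.15.
At t = 3.6: DWL = 11.270. At t = 12.7: DWL = 140.252.
Ratio = (12.7/3.6)² = 12.445.

12.445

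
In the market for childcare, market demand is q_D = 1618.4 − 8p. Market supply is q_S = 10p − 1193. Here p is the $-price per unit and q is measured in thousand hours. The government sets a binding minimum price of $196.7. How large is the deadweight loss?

$11816.28 thousand

In inverse form: demand p = 202.3 − 0.125q, supply p = 119.3 + 0.1q.
Competitive equilibrium: 202.3 − 0.125q = 119.3 + 0.1q → q* = 368.8889, p* = 156.1889.
At the floor p = 196.7, quantity demanded = (202.3 − 196.7)/0.125 = 44.8.
Sellers' marginal cost at q' = 44.8: 119.3 + 0.1·44.8 = 123.78.
Δq = 368.8889 − 44.8 = 324.0889; wedge = 196.7 − 123.78 = 72.92.
Deadweight loss = ½ × 324.0889 × 72.92 = $11816.28 thousand.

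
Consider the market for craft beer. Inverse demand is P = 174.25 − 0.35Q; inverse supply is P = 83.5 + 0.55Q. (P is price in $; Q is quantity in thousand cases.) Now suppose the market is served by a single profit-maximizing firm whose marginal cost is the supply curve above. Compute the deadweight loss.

$358.70 thousand

Competitive equilibrium: 174.25 − 0.35Q = 83.5 + 0.55Q → Q* = 100.8333, P* = 138.9583.
Marginal revenue: MR = 174.25 − 0.7Q. Set MR = MC: 174.25 − 0.7Q = 83.5 + 0.55Q → Q_m = 72.6.
Price P_m = 174.25 − 0.35·72.6 = 148.84; MC(Q_m) = 83.5 + 0.55·72.6 = 123.43.
Competitive Q* = 100.8333, so ΔQ = 28.2333; wedge = 148.84 − 123.43 = 25.41.
Deadweight loss = ½ × 28.2333 × 25.41 = $358.70 thousand.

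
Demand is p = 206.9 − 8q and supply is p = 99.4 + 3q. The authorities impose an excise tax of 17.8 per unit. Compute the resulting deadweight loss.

Competitive equilibrium: 206.9 − 8q = 99.4 + 3q → q* = 9.7727, p* = 128.7182.
With the tax, the buyer price exceeds the seller price by 17.8: (206.9 − 8q) − (99.4 + 3q) = 17.8 → q' = 8.1545.
Δq = 9.7727 − 8.1545 = 1.6182; the wedge equals the tax, 17.8.
DWL = ½ × 1.6182 × 17.8 = 14.40.

14.40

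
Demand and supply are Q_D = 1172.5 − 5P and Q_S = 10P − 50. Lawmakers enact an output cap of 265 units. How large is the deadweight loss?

In inverse form: demand P = 234.5 − 0.2Q, supply P = 5 + 0.1Q.
Competitive equilibrium: 234.5 − 0.2Q = 5 + 0.1Q → Q* = 765, P* = 81.5.
At Q = 265: demand price = 234.5 − 0.2·265 = 181.5; supply price = 5 + 0.1·265 = 31.5.
ΔQ = 765 − 265 = 500; wedge = 181.5 − 31.5 = 150.
Welfare loss = ½ × 500 × 150 = 37500.

37500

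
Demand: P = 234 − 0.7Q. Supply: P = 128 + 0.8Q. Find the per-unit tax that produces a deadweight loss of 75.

15

Competitive equilibrium: 234 − 0.7Q = 128 + 0.8Q → Q* = 70.6667, P* = 184.5333.
A tax t gives ΔQ = t/1.5 and wedge t, so DWL = t²/3.
t²/3 = 75 → t² = 225 → t = 15.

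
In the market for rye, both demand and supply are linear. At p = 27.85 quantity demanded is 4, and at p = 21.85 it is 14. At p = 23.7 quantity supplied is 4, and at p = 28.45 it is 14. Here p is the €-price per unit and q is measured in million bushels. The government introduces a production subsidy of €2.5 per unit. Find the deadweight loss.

Demand slope = (21.85 − 27.85)/(14 − 4) = −0.6, so p = 30.25 − 0.6q.
Supply slope = (28.45 − 23.7)/(14 − 4) = 0.475, so p = 21.8 + 0.475q.
Competitive equilibrium: 30.25 − 0.6q = 21.8 + 0.475q → q* = 7.8605, p* = 25.5337.
The subsidy lowers effective supply by 2.5: p = 19.3 + 0.475q.
New quantity: 30.25 − 0.6q = 19.3 + 0.475q → q' = 10.186.
Overproduction Δq = 10.186 − 7.8605 = 2.3255; wedge = subsidy = 2.5.
Welfare loss = ½ × 2.3255 × 2.5 = €2.91 million.

€2.91 million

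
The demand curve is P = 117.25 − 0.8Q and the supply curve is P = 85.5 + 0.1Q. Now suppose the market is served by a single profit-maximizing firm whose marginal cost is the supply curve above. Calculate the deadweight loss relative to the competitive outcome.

Competitive equilibrium: 117.25 − 0.8Q = 85.5 + 0.1Q → Q* = 35.2778, P* = 89.0278.
Marginal revenue: MR = 117.25 − 1.6Q. Set MR = MC: 117.25 − 1.6Q = 85.5 + 0.1Q → Q_m = 18.6765.
Price P_m = 117.25 − 0.8·18.6765 = 102.3088; MC(Q_m) = 85.5 + 0.1·18.6765 = 87.3677.
Competitive Q* = 35.2778, so ΔQ = 16.6013; wedge = 102.3088 − 87.3677 = 14.9411.
Welfare loss = ½ × 16.6013 × 14.9411 = 124.02.

124.02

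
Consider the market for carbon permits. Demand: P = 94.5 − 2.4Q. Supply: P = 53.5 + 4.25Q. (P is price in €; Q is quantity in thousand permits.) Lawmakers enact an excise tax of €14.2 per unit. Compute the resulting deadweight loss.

€15.16 thousand

Competitive equilibrium: 94.5 − 2.4Q = 53.5 + 4.25Q → Q* = 6.1654, P* = 79.703.
With the tax, the buyer price exceeds the seller price by 14.2: (94.5 − 2.4Q) − (53.5 + 4.25Q) = 14.2 → Q' = 4.0301.
ΔQ = 6.1654 − 4.0301 = 2.1353; the wedge equals the tax, 14.2.
DWL = ½ × 2.1353 × 14.2 = €15.16 thousand.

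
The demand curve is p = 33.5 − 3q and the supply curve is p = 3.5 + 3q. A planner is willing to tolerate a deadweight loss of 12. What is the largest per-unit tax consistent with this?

Competitive equilibrium: 33.5 − 3q = 3.5 + 3q → q* = 5, p* = 18.5.
A tax t gives Δq = t/6 and wedge t, so DWL = t²/12.
t²/12 = 12 → t² = 144 → t = 12.

12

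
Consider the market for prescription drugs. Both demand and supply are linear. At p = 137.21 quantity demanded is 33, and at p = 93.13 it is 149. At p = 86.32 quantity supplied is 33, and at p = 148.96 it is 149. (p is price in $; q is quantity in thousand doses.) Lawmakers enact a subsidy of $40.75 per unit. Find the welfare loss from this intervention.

$902.48 thousand

Demand slope = (93.13 − 137.21)/(149 − 33) = −0.38, so p = 149.75 − 0.38q.
Supply slope = (148.96 − 86.32)/(149 − 33) = 0.54, so p = 68.5 + 0.54q.
Competitive equilibrium: 149.75 − 0.38q = 68.5 + 0.54q → q* = 88.3152, p* = 116.1902.
The subsidy lowers effective supply by 40.75: p = 27.75 + 0.54q.
New quantity: 149.75 − 0.38q = 27.75 + 0.54q → q' = 132.6087.
Overproduction Δq = 132.6087 − 88.3152 = 44.2935; wedge = subsidy = 40.75.
The triangle = ½ × 44.2935 × 40.75 = $902.48 thousand.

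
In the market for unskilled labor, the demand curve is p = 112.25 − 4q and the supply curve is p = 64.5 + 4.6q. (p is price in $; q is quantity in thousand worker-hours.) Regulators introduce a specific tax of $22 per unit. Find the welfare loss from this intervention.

Competitive equilibrium: 112.25 − 4q = 64.5 + 4.6q → q* = 5.5523, p* = 90.0407.
With the tax, the buyer price exceeds the seller price by 22: (112.25 − 4q) − (64.5 + 4.6q) = 22 → q' = 2.9942.
Δq = 5.5523 − 2.9942 = 2.5581; the wedge equals the tax, 22.
Welfare loss = ½ × 2.5581 × 22 = $28.14 thousand.

$28.14 thousand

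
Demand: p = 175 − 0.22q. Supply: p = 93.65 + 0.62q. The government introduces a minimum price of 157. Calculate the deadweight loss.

Competitive equilibrium: 175 − 0.22q = 93.65 + 0.62q → q* = 96.8452, p* = 153.694.
At the floor p = 157, quantity demanded = (175 − 157)/0.22 = 81.8182.
Sellers' marginal cost at q' = 81.8182: 93.65 + 0.62·81.8182 = 144.3773.
Δq = 96.8452 − 81.8182 = 15.027; wedge = 157 − 144.3773 = 12.6227.
Welfare loss = ½ × 15.027 × 12.6227 = 94.84.

94.84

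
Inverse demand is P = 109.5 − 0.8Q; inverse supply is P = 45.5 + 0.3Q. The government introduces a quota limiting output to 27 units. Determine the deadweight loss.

Competitive equilibrium: 109.5 − 0.8Q = 45.5 + 0.3Q → Q* = 58.1818, P* = 62.9545.
At Q = 27: demand price = 109.5 − 0.8·27 = 87.9; supply price = 45.5 + 0.3·27 = 53.6.
ΔQ = 58.1818 − 27 = 31.1818; wedge = 87.9 − 53.6 = 34.3.
Deadweight loss = ½ × 31.1818 × 34.3 = 534.77.

534.77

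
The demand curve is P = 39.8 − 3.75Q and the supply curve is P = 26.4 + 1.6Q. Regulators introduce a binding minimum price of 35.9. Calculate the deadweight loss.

Competitive equilibrium: 39.8 − 3.75Q = 26.4 + 1.6Q → Q* = 2.5047, P* = 30.4075.
At the floor P = 35.9, quantity demanded = (39.8 − 35.9)/3.75 = 1.04.
Sellers' marginal cost at Q' = 1.04: 26.4 + 1.6·1.04 = 28.064.
ΔQ = 2.5047 − 1.04 = 1.4647; wedge = 35.9 − 28.064 = 7.836.
DWL = ½ × 1.4647 × 7.836 = 5.74.

5.74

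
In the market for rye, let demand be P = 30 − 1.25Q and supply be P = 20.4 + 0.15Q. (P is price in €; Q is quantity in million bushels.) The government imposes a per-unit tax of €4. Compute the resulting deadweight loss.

€5.71 million

Competitive equilibrium: 30 − 1.25Q = 20.4 + 0.15Q → Q* = 6.8571, P* = 21.4286.
With the tax, the buyer price exceeds the seller price by 4: (30 − 1.25Q) − (20.4 + 0.15Q) = 4 → Q' = 4.
ΔQ = 6.8571 − 4 = 2.8571; the wedge equals the tax, 4.
Deadweight loss = ½ × 2.8571 × 4 = €5.71 million.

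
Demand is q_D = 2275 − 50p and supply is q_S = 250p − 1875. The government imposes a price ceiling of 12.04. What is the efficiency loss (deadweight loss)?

In inverse form: demand p = 45.5 − 0.02q, supply p = 7.5 + 0.004q.
Competitive equilibrium: 45.5 − 0.02q = 7.5 + 0.004q → q* = 1583.3333, p* = 13.8333.
At the ceiling p = 12.04, quantity supplied = (12.04 − 7.5)/0.004 = 1135.
Willingness to pay at q' = 1135: 45.5 − 0.02·1135 = 22.8.
Δq = 1583.3333 − 1135 = 448.3333; wedge = 22.8 − 12.04 = 10.76.
The triangle = ½ × 448.3333 × 10.76 = 2412.03.

2412.03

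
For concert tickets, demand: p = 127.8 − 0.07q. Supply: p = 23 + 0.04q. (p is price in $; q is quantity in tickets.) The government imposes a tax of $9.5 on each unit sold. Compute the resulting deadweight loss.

$410.23

Competitive equilibrium: 127.8 − 0.07q = 23 + 0.04q → q* = 952.7273, p* = 61.1091.
With the tax, the buyer price exceeds the seller price by 9.5: (127.8 − 0.07q) − (23 + 0.04q) = 9.5 → q' = 866.3636.
Δq = 952.7273 − 866.3636 = 86.3637; the wedge equals the tax, 9.5.
Deadweight loss = ½ × 86.3637 × 9.5 = $410.23.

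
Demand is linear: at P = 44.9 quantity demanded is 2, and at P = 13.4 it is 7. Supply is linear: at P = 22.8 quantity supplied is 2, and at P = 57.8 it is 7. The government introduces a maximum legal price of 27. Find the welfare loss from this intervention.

7.50

Demand slope = (13.4 − 44.9)/(7 − 2) = −6.3, so P = 57.5 − 6.3Q.
Supply slope = (57.8 − 22.8)/(7 − 2) = 7, so P = 8.8 + 7Q.
Competitive equilibrium: 57.5 − 6.3Q = 8.8 + 7Q → Q* = 3.6617, P* = 34.4316.
At the ceiling P = 27, quantity supplied = (27 − 8.8)/7 = 2.6.
Willingness to pay at Q' = 2.6: 57.5 − 6.3·2.6 = 41.12.
ΔQ = 3.6617 − 2.6 = 1.0617; wedge = 41.12 − 27 = 14.12.
DWL = ½ × 1.0617 × 14.12 = 7.50.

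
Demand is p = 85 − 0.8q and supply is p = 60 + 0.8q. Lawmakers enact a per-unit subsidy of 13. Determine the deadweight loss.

52.81

Competitive equilibrium: 85 − 0.8q = 60 + 0.8q → q* = 15.625, p* = 72.5.
The subsidy lowers effective supply by 13: p = 47 + 0.8q.
New quantity: 85 − 0.8q = 47 + 0.8q → q' = 23.75.
Overproduction Δq = 23.75 − 15.625 = 8.125; wedge = subsidy = 13.
The triangle = ½ × 8.125 × 13 = 52.81.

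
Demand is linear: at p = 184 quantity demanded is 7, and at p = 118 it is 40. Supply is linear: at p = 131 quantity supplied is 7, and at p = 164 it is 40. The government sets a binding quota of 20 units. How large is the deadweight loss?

32.67

Demand slope = (118 − 184)/(40 − 7) = −2, so p = 198 − 2q.
Supply slope = (164 − 131)/(40 − 7) = 1, so p = 124 + q.
Competitive equilibrium: 198 − 2q = 124 + q → q* = 24.6667, p* = 148.6667.
At q = 20: demand price = 198 − 2·20 = 158; supply price = 124 + 1·20 = 144.
Δq = 24.6667 − 20 = 4.6667; wedge = 158 − 144 = 14.
DWL = ½ × 4.6667 × 14 = 32.67.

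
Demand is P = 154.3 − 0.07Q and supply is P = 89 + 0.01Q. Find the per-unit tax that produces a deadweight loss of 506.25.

Competitive equilibrium: 154.3 − 0.07Q = 89 + 0.01Q → Q* = 816.25, P* = 97.1625.
A tax t gives ΔQ = t/0.08 and wedge t, so DWL = t²/0.16.
t²/0.16 = 506.25 → t² = 81 → t = 9.

9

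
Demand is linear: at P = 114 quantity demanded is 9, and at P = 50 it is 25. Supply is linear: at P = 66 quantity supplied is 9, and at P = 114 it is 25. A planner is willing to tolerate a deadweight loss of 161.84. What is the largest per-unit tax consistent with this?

47.6

Demand slope = (50 − 114)/(25 − 9) = −4, so P = 150 − 4Q.
Supply slope = (114 − 66)/(25 − 9) = 3, so P = 39 + 3Q.
Competitive equilibrium: 150 − 4Q = 39 + 3Q → Q* = 15.8571, P* = 86.5714.
A tax t gives ΔQ = t/7 and wedge t, so DWL = t²/14.
t²/14 = 161.84 → t² = 2265.76 → t = 47.6.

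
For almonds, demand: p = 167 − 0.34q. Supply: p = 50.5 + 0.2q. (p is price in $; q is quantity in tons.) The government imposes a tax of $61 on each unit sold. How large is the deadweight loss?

Competitive equilibrium: 167 − 0.34q = 50.5 + 0.2q → q* = 215.7407, p* = 93.6481.
With the tax, the buyer price exceeds the seller price by 61: (167 − 0.34q) − (50.5 + 0.2q) = 61 → q' = 102.7778.
Δq = 215.7407 − 102.7778 = 112.9629; the wedge equals the tax, 61.
The triangle = ½ × 112.9629 × 61 = $3445.37.

$3445.37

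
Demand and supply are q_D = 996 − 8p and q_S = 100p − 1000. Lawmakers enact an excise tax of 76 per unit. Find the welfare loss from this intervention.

21392.59

In inverse form: demand p = 124.5 − 0.125q, supply p = 10 + 0.01q.
Competitive equilibrium: 124.5 − 0.125q = 10 + 0.01q → q* = 848.1481, p* = 18.4815.
With the tax, the buyer price exceeds the seller price by 76: (124.5 − 0.125q) − (10 + 0.01q) = 76 → q' = 285.1852.
Δq = 848.1481 − 285.1852 = 562.9629; the wedge equals the tax, 76.
Deadweight loss = ½ × 562.9629 × 76 = 21392.59.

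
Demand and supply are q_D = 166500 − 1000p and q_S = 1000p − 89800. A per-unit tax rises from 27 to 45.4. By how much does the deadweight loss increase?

In inverse form: demand p = 166.5 − 0.001q, supply p = 89.8 + 0.001q.
Competitive equilibrium: 166.5 − 0.001q = 89.8 + 0.001q → q* = 38350, p* = 128.15.
For a per-unit tax t: Δq = t/0.002, so DWL = ½·t·(t/0.002) = t²/0.004.
At t = 27: DWL = 182250. At t = 45.4: DWL = 515290.
Increase = 515290 − 182250 = 333040.

333040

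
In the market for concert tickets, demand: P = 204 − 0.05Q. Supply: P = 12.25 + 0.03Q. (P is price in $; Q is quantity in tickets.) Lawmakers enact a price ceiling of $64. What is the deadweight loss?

$18056.64

Competitive equilibrium: 204 − 0.05Q = 12.25 + 0.03Q → Q* = 2396.875, P* = 84.1563.
At the ceiling P = 64, quantity supplied = (64 − 12.25)/0.03 = 1725.
Willingness to pay at Q' = 1725: 204 − 0.05·1725 = 117.75.
ΔQ = 2396.875 − 1725 = 671.875; wedge = 117.75 − 64 = 53.75.
Welfare loss = ½ × 671.875 × 53.75 = $18056.64.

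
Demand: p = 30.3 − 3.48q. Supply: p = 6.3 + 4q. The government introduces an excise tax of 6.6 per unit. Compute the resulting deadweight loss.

Competitive equilibrium: 30.3 − 3.48q = 6.3 + 4q → q* = 3.2086, p* = 19.1342.
With the tax, the buyer price exceeds the seller price by 6.6: (30.3 − 3.48q) − (6.3 + 4q) = 6.6 → q' = 2.3262.
Δq = 3.2086 − 2.3262 = 0.8824; the wedge equals the tax, 6.6.
Deadweight loss = ½ × 0.8824 × 6.6 = 2.91.

2.91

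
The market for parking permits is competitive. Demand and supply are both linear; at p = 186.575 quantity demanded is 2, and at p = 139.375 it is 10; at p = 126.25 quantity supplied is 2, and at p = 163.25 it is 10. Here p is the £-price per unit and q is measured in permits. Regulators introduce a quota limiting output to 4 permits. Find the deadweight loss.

Demand slope = (139.375 − 186.575)/(10 − 2) = −5.9, so p = 198.375 − 5.9q.
Supply slope = (163.25 − 126.25)/(10 − 2) = 4.625, so p = 117 + 4.625q.
Competitive equilibrium: 198.375 − 5.9q = 117 + 4.625q → q* = 7.7316, p* = 152.7586.
At q = 4: demand price = 198.375 − 5.9·4 = 174.775; supply price = 117 + 4.625·4 = 135.5.
Δq = 7.7316 − 4 = 3.7316; wedge = 174.775 − 135.5 = 39.275.
Welfare loss = ½ × 3.7316 × 39.275 = £73.28.

£73.28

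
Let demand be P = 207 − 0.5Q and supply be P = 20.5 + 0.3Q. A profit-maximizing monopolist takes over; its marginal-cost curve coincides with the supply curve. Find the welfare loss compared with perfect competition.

3215.81

Competitive equilibrium: 207 − 0.5Q = 20.5 + 0.3Q → Q* = 233.125, P* = 90.4375.
Marginal revenue: MR = 207 − Q. Set MR = MC: 207 − Q = 20.5 + 0.3Q → Q_m = 143.46154.
Price P_m = 207 − 0.5·143.46154 = 135.26923; MC(Q_m) = 20.5 + 0.3·143.46154 = 63.53846.
Competitive Q* = 233.125, so ΔQ = 89.66346; wedge = 135.26923 − 63.53846 = 71.73077.
DWL = ½ × 89.66346 × 71.73077 = 3215.81.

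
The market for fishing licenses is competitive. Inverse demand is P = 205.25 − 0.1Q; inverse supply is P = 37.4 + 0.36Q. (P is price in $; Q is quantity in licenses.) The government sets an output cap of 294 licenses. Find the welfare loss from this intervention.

Competitive equilibrium: 205.25 − 0.1Q = 37.4 + 0.36Q → Q* = 364.8913, P* = 168.7609.
At Q = 294: demand price = 205.25 − 0.1·294 = 175.85; supply price = 37.4 + 0.36·294 = 143.24.
ΔQ = 364.8913 − 294 = 70.8913; wedge = 175.85 − 143.24 = 32.61.
The triangle = ½ × 70.8913 × 32.61 = $1155.88.

$1155.88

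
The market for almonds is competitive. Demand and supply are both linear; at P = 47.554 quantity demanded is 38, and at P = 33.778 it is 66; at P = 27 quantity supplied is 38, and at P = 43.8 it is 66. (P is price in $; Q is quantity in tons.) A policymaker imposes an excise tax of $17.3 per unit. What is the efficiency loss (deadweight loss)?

$137.04

Demand slope = (33.778 − 47.554)/(66 − 38) = −0.492, so P = 66.25 − 0.492Q.
Supply slope = (43.8 − 27)/(66 − 38) = 0.6, so P = 4.2 + 0.6Q.
Competitive equilibrium: 66.25 − 0.492Q = 4.2 + 0.6Q → Q* = 56.8223, P* = 38.2934.
With the tax, the buyer price exceeds the seller price by 17.3: (66.25 − 0.492Q) − (4.2 + 0.6Q) = 17.3 → Q' = 40.9799.
ΔQ = 56.8223 − 40.9799 = 15.8424; the wedge equals the tax, 17.3.
Welfare loss = ½ × 15.8424 × 17.3 = $137.04.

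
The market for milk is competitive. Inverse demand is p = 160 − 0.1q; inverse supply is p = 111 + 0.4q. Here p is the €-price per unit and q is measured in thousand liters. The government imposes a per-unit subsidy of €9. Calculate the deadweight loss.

Competitive equilibrium: 160 − 0.1q = 111 + 0.4q → q* = 98, p* = 150.2.
The subsidy lowers effective supply by 9: p = 102 + 0.4q.
New quantity: 160 − 0.1q = 102 + 0.4q → q' = 116.
Overproduction Δq = 116 − 98 = 18; wedge = subsidy = 9.
The triangle = ½ × 18 × 9 = €81 thousand.

€81 thousand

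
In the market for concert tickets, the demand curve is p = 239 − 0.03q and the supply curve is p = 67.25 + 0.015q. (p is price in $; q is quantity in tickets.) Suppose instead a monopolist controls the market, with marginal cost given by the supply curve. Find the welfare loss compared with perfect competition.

Competitive equilibrium: 239 − 0.03q = 67.25 + 0.015q → q* = 3816.6667, p* = 124.5.
Marginal revenue: MR = 239 − 0.06q. Set MR = MC: 239 − 0.06q = 67.25 + 0.015q → q_m = 2290.
Price p_m = 239 − 0.03·2290 = 170.3; MC(q_m) = 67.25 + 0.015·2290 = 101.6.
Competitive q* = 3816.6667, so Δq = 1526.6667; wedge = 170.3 − 101.6 = 68.7.
Deadweight loss = ½ × 1526.6667 × 68.7 = $52441.

$52441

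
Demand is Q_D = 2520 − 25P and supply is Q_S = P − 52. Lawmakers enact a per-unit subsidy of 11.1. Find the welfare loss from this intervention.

In inverse form: demand P = 100.8 − 0.04Q, supply P = 52 + Q.
Competitive equilibrium: 100.8 − 0.04Q = 52 + Q → Q* = 46.9231, P* = 98.9231.
The subsidy lowers effective supply by 11.1: P = 40.9 + Q.
New quantity: 100.8 − 0.04Q = 40.9 + Q → Q' = 57.5962.
Overproduction ΔQ = 57.5962 − 46.9231 = 10.6731; wedge = subsidy = 11.1.
DWL = ½ × 10.6731 × 11.1 = 59.24.

59.24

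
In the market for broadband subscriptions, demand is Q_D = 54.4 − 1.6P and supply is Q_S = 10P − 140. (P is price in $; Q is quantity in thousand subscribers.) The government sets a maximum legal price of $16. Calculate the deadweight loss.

In inverse form: demand P = 34 − 0.625Q, supply P = 14 + 0.1Q.
Competitive equilibrium: 34 − 0.625Q = 14 + 0.1Q → Q* = 27.5862, P* = 16.7586.
At the ceiling P = 16, quantity supplied = (16 − 14)/0.1 = 20.
Willingness to pay at Q' = 20: 34 − 0.625·20 = 21.5.
ΔQ = 27.5862 − 20 = 7.5862; wedge = 21.5 − 16 = 5.5.
Welfare loss = ½ × 7.5862 × 5.5 = $20.86 thousand.

$20.86 thousand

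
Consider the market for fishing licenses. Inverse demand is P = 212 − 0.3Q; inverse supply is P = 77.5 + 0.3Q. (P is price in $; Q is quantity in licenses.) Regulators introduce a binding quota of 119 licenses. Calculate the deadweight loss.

$3318.01

Competitive equilibrium: 212 − 0.3Q = 77.5 + 0.3Q → Q* = 224.1667, P* = 144.75.
At Q = 119: demand price = 212 − 0.3·119 = 176.3; supply price = 77.5 + 0.3·119 = 113.2.
ΔQ = 224.1667 − 119 = 105.1667; wedge = 176.3 − 113.2 = 63.1.
Welfare loss = ½ × 105.1667 × 63.1 = $3318.01.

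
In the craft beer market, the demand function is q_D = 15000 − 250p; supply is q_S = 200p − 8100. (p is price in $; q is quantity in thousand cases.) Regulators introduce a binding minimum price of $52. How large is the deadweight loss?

$125 thousand

In inverse form: demand p = 60 − 0.004q, supply p = 40.5 + 0.005q.
Competitive equilibrium: 60 − 0.004q = 40.5 + 0.005q → q* = 2166.6667, p* = 51.3333.
At the floor p = 52, quantity demanded = (60 − 52)/0.004 = 2000.
Sellers' marginal cost at q' = 2000: 40.5 + 0.005·2000 = 50.5.
Δq = 2166.6667 − 2000 = 166.6667; wedge = 52 − 50.5 = 1.5.
Welfare loss = ½ × 166.6667 × 1.5 = $125 thousand.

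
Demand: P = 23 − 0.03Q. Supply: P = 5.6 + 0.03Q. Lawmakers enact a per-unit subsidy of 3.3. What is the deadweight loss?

90.75

Competitive equilibrium: 23 − 0.03Q = 5.6 + 0.03Q → Q* = 290, P* = 14.3.
The subsidy lowers effective supply by 3.3: P = 2.3 + 0.03Q.
New quantity: 23 − 0.03Q = 2.3 + 0.03Q → Q' = 345.
Overproduction ΔQ = 345 − 290 = 55; wedge = subsidy = 3.3.
Deadweight loss = ½ × 55 × 3.3 = 90.75.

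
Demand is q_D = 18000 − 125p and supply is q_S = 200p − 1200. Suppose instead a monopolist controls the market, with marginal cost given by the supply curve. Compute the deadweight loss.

In inverse form: demand p = 144 − 0.008q, supply p = 6 + 0.005q.
Competitive equilibrium: 144 − 0.008q = 6 + 0.005q → q* = 10615.384615, p* = 59.076923.
Marginal revenue: MR = 144 − 0.016q. Set MR = MC: 144 − 0.016q = 6 + 0.005q → q_m = 6571.428571.
Price p_m = 144 − 0.008·6571.428571 = 91.428571; MC(q_m) = 6 + 0.005·6571.428571 = 38.857143.
Competitive q* = 10615.384615, so Δq = 4043.956044; wedge = 91.428571 − 38.857143 = 52.571428.
Deadweight loss = ½ × 4043.956044 × 52.571428 = 106298.27.

106298.27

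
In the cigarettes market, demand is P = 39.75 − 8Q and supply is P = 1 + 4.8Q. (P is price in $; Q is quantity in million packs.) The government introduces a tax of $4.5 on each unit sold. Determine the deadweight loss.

Competitive equilibrium: 39.75 − 8Q = 1 + 4.8Q → Q* = 3.0273, P* = 15.5313.
With the tax, the buyer price exceeds the seller price by 4.5: (39.75 − 8Q) − (1 + 4.8Q) = 4.5 → Q' = 2.6758.
ΔQ = 3.0273 − 2.6758 = 0.3515; the wedge equals the tax, 4.5.
DWL = ½ × 0.3515 × 4.5 = $0.79 million.

$0.79 million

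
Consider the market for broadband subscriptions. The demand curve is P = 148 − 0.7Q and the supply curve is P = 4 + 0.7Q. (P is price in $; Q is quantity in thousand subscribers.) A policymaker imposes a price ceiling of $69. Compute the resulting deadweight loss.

Competitive equilibrium: 148 − 0.7Q = 4 + 0.7Q → Q* = 102.8571, P* = 76.
At the ceiling P = 69, quantity supplied = (69 − 4)/0.7 = 92.8571.
Willingness to pay at Q' = 92.8571: 148 − 0.7·92.8571 = 83.
ΔQ = 102.8571 − 92.8571 = 10; wedge = 83 − 69 = 14.
Welfare loss = ½ × 10 × 14 = $70 thousand.

$70 thousand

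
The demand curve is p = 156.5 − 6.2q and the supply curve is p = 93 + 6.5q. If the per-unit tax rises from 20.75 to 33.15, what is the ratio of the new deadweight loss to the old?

2.552

Competitive equilibrium: 156.5 − 6.2q = 93 + 6.5q → q* = 5, p* = 125.5.
For a per-unit tax t: Δq = t/12.7, so DWL = ½·t·(t/12.7) = t²/25.4.
At t = 20.75: DWL = 16.951. At t = 33.15: DWL = 43.265.
Ratio = (33.15/20.75)² = 2.552.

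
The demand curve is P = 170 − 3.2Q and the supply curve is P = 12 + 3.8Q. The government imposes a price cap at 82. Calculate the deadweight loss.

Competitive equilibrium: 170 − 3.2Q = 12 + 3.8Q → Q* = 22.5714, P* = 97.7714.
At the ceiling P = 82, quantity supplied = (82 − 12)/3.8 = 18.4211.
Willingness to pay at Q' = 18.4211: 170 − 3.2·18.4211 = 111.0525.
ΔQ = 22.5714 − 18.4211 = 4.1503; wedge = 111.0525 − 82 = 29.0525.
Deadweight loss = ½ × 4.1503 × 29.0525 = 60.29.

60.29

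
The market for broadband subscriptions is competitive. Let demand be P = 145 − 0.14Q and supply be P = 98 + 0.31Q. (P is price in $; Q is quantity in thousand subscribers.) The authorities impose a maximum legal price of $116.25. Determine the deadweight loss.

Competitive equilibrium: 145 − 0.14Q = 98 + 0.31Q → Q* = 104.4444, P* = 130.3778.
At the ceiling P = 116.25, quantity supplied = (116.25 − 98)/0.31 = 58.871.
Willingness to pay at Q' = 58.871: 145 − 0.14·58.871 = 136.7581.
ΔQ = 104.4444 − 58.871 = 45.5734; wedge = 136.7581 − 116.25 = 20.5081.
The triangle = ½ × 45.5734 × 20.5081 = $467.31 thousand.

$467.31 thousand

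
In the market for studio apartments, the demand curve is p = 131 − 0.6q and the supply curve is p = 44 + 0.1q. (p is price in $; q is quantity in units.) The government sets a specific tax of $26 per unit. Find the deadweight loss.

Competitive equilibrium: 131 − 0.6q = 44 + 0.1q → q* = 124.2857, p* = 56.4286.
With the tax, the buyer price exceeds the seller price by 26: (131 − 0.6q) − (44 + 0.1q) = 26 → q' = 87.1429.
Δq = 124.2857 − 87.1429 = 37.1428; the wedge equals the tax, 26.
DWL = ½ × 37.1428 × 26 = $482.86.

$482.86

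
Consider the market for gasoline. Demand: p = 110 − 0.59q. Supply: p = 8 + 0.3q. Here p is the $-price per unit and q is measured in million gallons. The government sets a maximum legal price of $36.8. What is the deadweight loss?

Competitive equilibrium: 110 − 0.59q = 8 + 0.3q → q* = 114.6067, p* = 42.382.
At the ceiling p = 36.8, quantity supplied = (36.8 − 8)/0.3 = 96.
Willingness to pay at q' = 96: 110 − 0.59·96 = 53.36.
Δq = 114.6067 − 96 = 18.6067; wedge = 53.36 − 36.8 = 16.56.
Welfare loss = ½ × 18.6067 × 16.56 = $154.06 million.

$154.06 million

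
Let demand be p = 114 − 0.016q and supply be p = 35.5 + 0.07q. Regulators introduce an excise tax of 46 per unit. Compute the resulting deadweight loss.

12302.33

Competitive equilibrium: 114 − 0.016q = 35.5 + 0.07q → q* = 912.7907, p* = 99.3953.
With the tax, the buyer price exceeds the seller price by 46: (114 − 0.016q) − (35.5 + 0.07q) = 46 → q' = 377.907.
Δq = 912.7907 − 377.907 = 534.8837; the wedge equals the tax, 46.
The triangle = ½ × 534.8837 × 46 = 12302.33.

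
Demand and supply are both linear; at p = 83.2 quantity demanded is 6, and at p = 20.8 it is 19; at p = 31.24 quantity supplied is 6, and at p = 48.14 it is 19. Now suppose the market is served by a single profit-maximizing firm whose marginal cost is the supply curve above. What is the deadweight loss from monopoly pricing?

124.67

Demand slope = (20.8 − 83.2)/(19 − 6) = −4.8, so p = 112 − 4.8q.
Supply slope = (48.14 − 31.24)/(19 − 6) = 1.3, so p = 23.44 + 1.3q.
Competitive equilibrium: 112 − 4.8q = 23.44 + 1.3q → q* = 14.51803, p* = 42.31344.
Marginal revenue: MR = 112 − 9.6q. Set MR = MC: 112 − 9.6q = 23.44 + 1.3q → q_m = 8.12477.
Price p_m = 112 − 4.8·8.12477 = 73.0011; MC(q_m) = 23.44 + 1.3·8.12477 = 34.0022.
Competitive q* = 14.51803, so Δq = 6.39326; wedge = 73.0011 − 34.0022 = 38.9989.
DWL = ½ × 6.39326 × 38.9989 = 124.67.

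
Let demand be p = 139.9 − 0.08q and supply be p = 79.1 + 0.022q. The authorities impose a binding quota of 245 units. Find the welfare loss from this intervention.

Competitive equilibrium: 139.9 − 0.08q = 79.1 + 0.022q → q* = 596.0784, p* = 92.2137.
At q = 245: demand price = 139.9 − 0.08·245 = 120.3; supply price = 79.1 + 0.022·245 = 84.49.
Δq = 596.0784 − 245 = 351.0784; wedge = 120.3 − 84.49 = 35.81.
The triangle = ½ × 351.0784 × 35.81 = 6286.06.

6286.06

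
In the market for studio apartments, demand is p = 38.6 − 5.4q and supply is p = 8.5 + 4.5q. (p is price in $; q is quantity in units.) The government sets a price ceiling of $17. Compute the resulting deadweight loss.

Competitive equilibrium: 38.6 − 5.4q = 8.5 + 4.5q → q* = 3.0404, p* = 22.1818.
At the ceiling p = 17, quantity supplied = (17 − 8.5)/4.5 = 1.8889.
Willingness to pay at q' = 1.8889: 38.6 − 5.4·1.8889 = 28.3999.
Δq = 3.0404 − 1.8889 = 1.1515; wedge = 28.3999 − 17 = 11.3999.
DWL = ½ × 1.1515 × 11.3999 = $6.56.

$6.56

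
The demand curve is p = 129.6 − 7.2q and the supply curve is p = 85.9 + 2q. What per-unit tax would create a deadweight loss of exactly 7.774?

Competitive equilibrium: 129.6 − 7.2q = 85.9 + 2q → q* = 4.75, p* = 95.4.
A tax t gives Δq = t/9.2 and wedge t, so DWL = t²/18.4.
t²/18.4 = 7.774 → t² = 143.0416 → t = 11.96.

11.96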